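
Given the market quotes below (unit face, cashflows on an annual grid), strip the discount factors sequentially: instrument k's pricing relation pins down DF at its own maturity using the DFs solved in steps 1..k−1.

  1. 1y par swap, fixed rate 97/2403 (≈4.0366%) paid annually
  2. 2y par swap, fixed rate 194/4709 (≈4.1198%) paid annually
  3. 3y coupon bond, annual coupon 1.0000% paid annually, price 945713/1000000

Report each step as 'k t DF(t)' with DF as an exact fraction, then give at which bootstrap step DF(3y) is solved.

step 1 [1y] swap r/1=97/2403: DF=(1 − 97/2403·(0))/(1+97/2403) = 2403/2500 ≈ 0.961200
step 2 [2y] swap r/1=194/4709: DF=(1 − 194/4709·(0.961200))/(1+194/4709) = 1153/1250 ≈ 0.922400
step 3 [3y] bond c/1=1/100: DF=(945713/1000000 − 1/100·(0.961200+0.922400))/(1+1/100) = 9177/10000 ≈ 0.917700

1 1 2403/2500
2 2 1153/1250
3 3 9177/10000
DF(3y) is solved at step 3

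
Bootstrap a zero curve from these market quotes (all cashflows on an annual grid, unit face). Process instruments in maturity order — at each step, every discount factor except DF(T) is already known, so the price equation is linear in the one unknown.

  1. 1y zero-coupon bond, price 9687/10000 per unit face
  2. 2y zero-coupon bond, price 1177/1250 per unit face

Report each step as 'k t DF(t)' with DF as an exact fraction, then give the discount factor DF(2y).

1 1 9687/10000
2 2 1177/1250
DF(2y) = 1177/1250 ≈ 0.941600

step 1 [1y] zero: DF = P = 9687/10000 ≈ 0.968700
step 2 [2y] zero: DF = P = 1177/1250 ≈ 0.941600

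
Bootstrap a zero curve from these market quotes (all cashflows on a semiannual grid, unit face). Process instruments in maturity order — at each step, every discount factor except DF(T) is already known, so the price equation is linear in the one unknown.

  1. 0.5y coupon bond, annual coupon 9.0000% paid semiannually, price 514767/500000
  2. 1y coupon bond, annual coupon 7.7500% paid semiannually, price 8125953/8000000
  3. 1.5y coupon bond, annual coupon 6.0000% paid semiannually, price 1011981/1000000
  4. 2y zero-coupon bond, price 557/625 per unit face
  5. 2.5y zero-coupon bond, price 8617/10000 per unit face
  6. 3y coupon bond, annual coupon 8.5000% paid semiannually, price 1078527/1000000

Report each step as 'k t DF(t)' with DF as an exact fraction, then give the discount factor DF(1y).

1 1/2 2463/2500
2 1 9411/10000
3 3/2 579/625
4 2 557/625
5 5/2 8617/10000
6 3 2117/2500
DF(1y) = 9411/10000 ≈ 0.941100

step 1 [0.5y] bond c/2=9/200: DF=(514767/500000 − 9/200·(0))/(1+9/200) = 2463/2500 ≈ 0.985200
step 2 [1y] bond c/2=31/800: DF=(8125953/8000000 − 31/800·(0.985200))/(1+31/800) = 9411/10000 ≈ 0.941100
step 3 [1.5y] bond c/2=3/100: DF=(1011981/1000000 − 3/100·(0.985200+0.941100))/(1+3/100) = 579/625 ≈ 0.926400
step 4 [2y] zero: DF = P = 557/625 ≈ 0.891200
step 5 [2.5y] zero: DF = P = 8617/10000 ≈ 0.861700
step 6 [3y] bond c/2=17/400: DF=(1078527/1000000 − 17/400·(0.985200+0.941100+0.926400+0.891200+0.861700))/(1+17/400) = 2117/2500 ≈ 0.846800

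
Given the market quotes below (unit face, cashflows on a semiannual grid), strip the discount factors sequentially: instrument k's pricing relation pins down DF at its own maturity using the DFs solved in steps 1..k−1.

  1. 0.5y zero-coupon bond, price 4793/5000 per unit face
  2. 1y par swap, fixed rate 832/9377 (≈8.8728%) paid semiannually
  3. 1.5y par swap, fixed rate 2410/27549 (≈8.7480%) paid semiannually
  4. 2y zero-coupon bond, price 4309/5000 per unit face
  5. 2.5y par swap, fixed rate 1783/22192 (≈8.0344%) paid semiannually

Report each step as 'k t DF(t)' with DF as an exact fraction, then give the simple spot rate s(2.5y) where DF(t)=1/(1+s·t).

1 1/2 4793/5000
2 1 573/625
3 3/2 1759/2000
4 2 4309/5000
5 5/2 8217/10000
s(2.5y) = (1/(8217/10000) − 1)/(5/2) = 3566/41085 ≈ 8.6796%

step 1 [0.5y] zero: DF = P = 4793/5000 ≈ 0.958600
step 2 [1y] swap r/2=416/9377: DF=(1 − 416/9377·(0.958600))/(1+416/9377) = 573/625 ≈ 0.916800
step 3 [1.5y] swap r/2=1205/27549: DF=(1 − 1205/27549·(0.958600+0.916800))/(1+1205/27549) = 1759/2000 ≈ 0.879500
step 4 [2y] zero: DF = P = 4309/5000 ≈ 0.861800
step 5 [2.5y] swap r/2=1783/44384: DF=(1 − 1783/44384·(0.958600+0.916800+0.879500+0.861800))/(1+1783/44384) = 8217/10000 ≈ 0.821700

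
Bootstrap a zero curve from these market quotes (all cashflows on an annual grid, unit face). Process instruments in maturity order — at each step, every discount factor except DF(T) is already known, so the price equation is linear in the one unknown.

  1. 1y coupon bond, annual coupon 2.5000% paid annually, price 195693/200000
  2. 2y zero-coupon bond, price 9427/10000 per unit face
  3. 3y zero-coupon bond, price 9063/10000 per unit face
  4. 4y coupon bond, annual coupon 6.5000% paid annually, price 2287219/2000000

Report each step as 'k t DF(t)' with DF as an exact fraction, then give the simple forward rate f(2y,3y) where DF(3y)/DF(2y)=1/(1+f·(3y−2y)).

step 1 [1y] bond c/1=1/40: DF=(195693/200000 − 1/40·(0))/(1+1/40) = 4773/5000 ≈ 0.954600
step 2 [2y] zero: DF = P = 9427/10000 ≈ 0.942700
step 3 [3y] zero: DF = P = 9063/10000 ≈ 0.906300
step 4 [4y] bond c/1=13/200: DF=(2287219/2000000 − 13/200·(0.954600+0.942700+0.906300))/(1+13/200) = 9027/10000 ≈ 0.902700

1 1 4773/5000
2 2 9427/10000
3 3 9063/10000
4 4 9027/10000
f(2y,3y) = ((9427/10000)/(9063/10000) − 1)/(1) = 364/9063 ≈ 4.0163%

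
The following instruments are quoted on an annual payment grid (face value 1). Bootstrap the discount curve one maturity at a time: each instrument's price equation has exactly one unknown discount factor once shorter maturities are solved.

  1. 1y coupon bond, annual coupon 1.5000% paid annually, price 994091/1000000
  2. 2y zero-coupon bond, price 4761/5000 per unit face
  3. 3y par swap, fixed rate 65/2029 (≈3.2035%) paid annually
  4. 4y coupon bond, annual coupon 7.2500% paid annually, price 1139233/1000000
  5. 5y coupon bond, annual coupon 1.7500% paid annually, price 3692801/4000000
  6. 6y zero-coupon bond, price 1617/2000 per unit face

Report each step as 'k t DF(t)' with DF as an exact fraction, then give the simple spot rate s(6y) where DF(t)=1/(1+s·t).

step 1 [1y] bond c/1=3/200: DF=(994091/1000000 − 3/200·(0))/(1+3/200) = 4897/5000 ≈ 0.979400
step 2 [2y] zero: DF = P = 4761/5000 ≈ 0.952200
step 3 [3y] swap r/1=65/2029: DF=(1 − 65/2029·(0.979400+0.952200))/(1+65/2029) = 909/1000 ≈ 0.909000
step 4 [4y] bond c/1=29/400: DF=(1139233/1000000 − 29/400·(0.979400+0.952200+0.909000))/(1+29/400) = 4351/5000 ≈ 0.870200
step 5 [5y] bond c/1=7/400: DF=(3692801/4000000 − 7/400·(0.979400+0.952200+0.909000+0.870200))/(1+7/400) = 1687/2000 ≈ 0.843500
step 6 [6y] zero: DF = P = 1617/2000 ≈ 0.808500

1 1 4897/5000
2 2 4761/5000
3 3 909/1000
4 4 4351/5000
5 5 1687/2000
6 6 1617/2000
s(6y) = (1/(1617/2000) − 1)/(6) = 383/9702 ≈ 3.9476%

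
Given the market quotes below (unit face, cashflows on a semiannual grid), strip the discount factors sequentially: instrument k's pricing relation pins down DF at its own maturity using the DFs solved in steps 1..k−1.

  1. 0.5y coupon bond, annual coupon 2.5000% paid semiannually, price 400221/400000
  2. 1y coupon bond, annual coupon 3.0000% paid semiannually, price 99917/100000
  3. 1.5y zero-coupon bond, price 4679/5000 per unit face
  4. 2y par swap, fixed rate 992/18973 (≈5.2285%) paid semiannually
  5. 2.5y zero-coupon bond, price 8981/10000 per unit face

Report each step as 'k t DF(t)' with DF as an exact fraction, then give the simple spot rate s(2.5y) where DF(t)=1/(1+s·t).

step 1 [0.5y] bond c/2=1/80: DF=(400221/400000 − 1/80·(0))/(1+1/80) = 4941/5000 ≈ 0.988200
step 2 [1y] bond c/2=3/200: DF=(99917/100000 − 3/200·(0.988200))/(1+3/200) = 4849/5000 ≈ 0.969800
step 3 [1.5y] zero: DF = P = 4679/5000 ≈ 0.935800
step 4 [2y] swap r/2=496/18973: DF=(1 − 496/18973·(0.988200+0.969800+0.935800))/(1+496/18973) = 563/625 ≈ 0.900800
step 5 [2.5y] zero: DF = P = 8981/10000 ≈ 0.898100

1 1/2 4941/5000
2 1 4849/5000
3 3/2 4679/5000
4 2 563/625
5 5/2 8981/10000
s(2.5y) = (1/(8981/10000) − 1)/(5/2) = 2038/44905 ≈ 4.5385%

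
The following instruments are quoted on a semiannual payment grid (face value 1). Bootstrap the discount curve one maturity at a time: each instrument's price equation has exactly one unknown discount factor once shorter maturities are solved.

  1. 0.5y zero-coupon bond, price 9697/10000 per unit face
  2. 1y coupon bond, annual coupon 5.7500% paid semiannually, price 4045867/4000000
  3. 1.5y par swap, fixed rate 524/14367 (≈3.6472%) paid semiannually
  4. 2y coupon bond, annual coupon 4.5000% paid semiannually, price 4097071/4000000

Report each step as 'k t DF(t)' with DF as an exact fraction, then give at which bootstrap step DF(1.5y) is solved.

step 1 [0.5y] zero: DF = P = 9697/10000 ≈ 0.969700
step 2 [1y] bond c/2=23/800: DF=(4045867/4000000 − 23/800·(0.969700))/(1+23/800) = 9561/10000 ≈ 0.956100
step 3 [1.5y] swap r/2=262/14367: DF=(1 − 262/14367·(0.969700+0.956100))/(1+262/14367) = 2369/2500 ≈ 0.947600
step 4 [2y] bond c/2=9/400: DF=(4097071/4000000 − 9/400·(0.969700+0.956100+0.947600))/(1+9/400) = 1877/2000 ≈ 0.938500

1 1/2 9697/10000
2 1 9561/10000
3 3/2 2369/2500
4 2 1877/2000
DF(1.5y) is solved at step 3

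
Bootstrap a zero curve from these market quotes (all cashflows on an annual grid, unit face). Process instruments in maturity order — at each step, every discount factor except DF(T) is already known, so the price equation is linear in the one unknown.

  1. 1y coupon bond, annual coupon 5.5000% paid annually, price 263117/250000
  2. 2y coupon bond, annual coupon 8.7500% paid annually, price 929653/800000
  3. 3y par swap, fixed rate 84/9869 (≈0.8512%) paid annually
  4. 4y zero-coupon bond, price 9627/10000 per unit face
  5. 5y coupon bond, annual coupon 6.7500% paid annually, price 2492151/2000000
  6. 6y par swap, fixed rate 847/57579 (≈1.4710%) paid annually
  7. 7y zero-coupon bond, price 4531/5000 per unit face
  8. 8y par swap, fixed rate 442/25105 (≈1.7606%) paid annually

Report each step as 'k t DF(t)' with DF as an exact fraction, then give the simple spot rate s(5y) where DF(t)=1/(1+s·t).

step 1 [1y] bond c/1=11/200: DF=(263117/250000 − 11/200·(0))/(1+11/200) = 1247/1250 ≈ 0.997600
step 2 [2y] bond c/1=7/80: DF=(929653/800000 − 7/80·(0.997600))/(1+7/80) = 9883/10000 ≈ 0.988300
step 3 [3y] swap r/1=84/9869: DF=(1 − 84/9869·(0.997600+0.988300))/(1+84/9869) = 2437/2500 ≈ 0.974800
step 4 [4y] zero: DF = P = 9627/10000 ≈ 0.962700
step 5 [5y] bond c/1=27/400: DF=(2492151/2000000 − 27/400·(0.997600+0.988300+0.974800+0.962700))/(1+27/400) = 1149/1250 ≈ 0.919200
step 6 [6y] swap r/1=847/57579: DF=(1 − 847/57579·(0.997600+0.988300+0.974800+0.962700+0.919200))/(1+847/57579) = 9153/10000 ≈ 0.915300
step 7 [7y] zero: DF = P = 4531/5000 ≈ 0.906200
step 8 [8y] swap r/1=442/25105: DF=(1 − 442/25105·(0.997600+0.988300+0.974800+0.962700+0.919200+0.915300+0.906200))/(1+442/25105) = 4337/5000 ≈ 0.867400

1 1 1247/1250
2 2 9883/10000
3 3 2437/2500
4 4 9627/10000
5 5 1149/1250
6 6 9153/10000
7 7 4531/5000
8 8 4337/5000
s(5y) = (1/(1149/1250) − 1)/(5) = 101/5745 ≈ 1.7581%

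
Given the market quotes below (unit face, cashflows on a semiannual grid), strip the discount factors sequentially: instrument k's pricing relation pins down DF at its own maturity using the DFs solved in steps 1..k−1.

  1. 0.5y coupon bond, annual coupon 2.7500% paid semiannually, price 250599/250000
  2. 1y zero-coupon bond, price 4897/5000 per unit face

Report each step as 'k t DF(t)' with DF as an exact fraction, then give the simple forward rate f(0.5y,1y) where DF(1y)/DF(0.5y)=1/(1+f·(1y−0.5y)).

step 1 [0.5y] bond c/2=11/800: DF=(250599/250000 − 11/800·(0))/(1+11/800) = 618/625 ≈ 0.988800
step 2 [1y] zero: DF = P = 4897/5000 ≈ 0.979400

1 1/2 618/625
2 1 4897/5000
f(0.5y,1y) = ((618/625)/(4897/5000) − 1)/(1/2) = 94/4897 ≈ 1.9195%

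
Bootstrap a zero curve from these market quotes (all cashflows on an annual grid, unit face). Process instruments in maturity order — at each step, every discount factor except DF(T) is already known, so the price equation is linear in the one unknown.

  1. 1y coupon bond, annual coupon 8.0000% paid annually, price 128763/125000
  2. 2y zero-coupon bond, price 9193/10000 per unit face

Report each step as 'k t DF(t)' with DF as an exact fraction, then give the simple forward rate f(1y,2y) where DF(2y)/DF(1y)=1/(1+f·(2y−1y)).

step 1 [1y] bond c/1=2/25: DF=(128763/125000 − 2/25·(0))/(1+2/25) = 4769/5000 ≈ 0.953800
step 2 [2y] zero: DF = P = 9193/10000 ≈ 0.919300

1 1 4769/5000
2 2 9193/10000
f(1y,2y) = ((4769/5000)/(9193/10000) − 1)/(1) = 345/9193 ≈ 3.7529%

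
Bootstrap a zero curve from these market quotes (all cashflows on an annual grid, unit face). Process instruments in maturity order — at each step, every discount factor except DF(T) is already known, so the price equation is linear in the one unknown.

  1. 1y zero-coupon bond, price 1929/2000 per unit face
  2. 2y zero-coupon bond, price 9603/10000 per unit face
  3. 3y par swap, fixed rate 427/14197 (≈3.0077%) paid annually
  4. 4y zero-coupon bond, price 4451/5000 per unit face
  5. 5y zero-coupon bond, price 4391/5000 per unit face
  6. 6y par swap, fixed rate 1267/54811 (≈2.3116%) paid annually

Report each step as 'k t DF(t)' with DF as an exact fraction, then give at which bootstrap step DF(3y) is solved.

1 1 1929/2000
2 2 9603/10000
3 3 4573/5000
4 4 4451/5000
5 5 4391/5000
6 6 8733/10000
DF(3y) is solved at step 3

step 1 [1y] zero: DF = P = 1929/2000 ≈ 0.964500
step 2 [2y] zero: DF = P = 9603/10000 ≈ 0.960300
step 3 [3y] swap r/1=427/14197: DF=(1 − 427/14197·(0.964500+0.960300))/(1+427/14197) = 4573/5000 ≈ 0.914600
step 4 [4y] zero: DF = P = 4451/5000 ≈ 0.890200
step 5 [5y] zero: DF = P = 4391/5000 ≈ 0.878200
step 6 [6y] swap r/1=1267/54811: DF=(1 − 1267/54811·(0.964500+0.960300+0.914600+0.890200+0.878200))/(1+1267/54811) = 8733/10000 ≈ 0.873300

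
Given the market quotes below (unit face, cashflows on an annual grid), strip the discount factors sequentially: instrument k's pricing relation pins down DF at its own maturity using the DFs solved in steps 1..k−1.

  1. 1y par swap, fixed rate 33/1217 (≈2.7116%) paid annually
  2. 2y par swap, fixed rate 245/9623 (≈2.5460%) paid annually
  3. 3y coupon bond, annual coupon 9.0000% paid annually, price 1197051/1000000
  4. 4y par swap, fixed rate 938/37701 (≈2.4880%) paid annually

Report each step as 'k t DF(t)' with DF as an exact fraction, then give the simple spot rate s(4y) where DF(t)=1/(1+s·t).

step 1 [1y] swap r/1=33/1217: DF=(1 − 33/1217·(0))/(1+33/1217) = 1217/1250 ≈ 0.973600
step 2 [2y] swap r/1=245/9623: DF=(1 − 245/9623·(0.973600))/(1+245/9623) = 951/1000 ≈ 0.951000
step 3 [3y] bond c/1=9/100: DF=(1197051/1000000 − 9/100·(0.973600+0.951000))/(1+9/100) = 9393/10000 ≈ 0.939300
step 4 [4y] swap r/1=938/37701: DF=(1 − 938/37701·(0.973600+0.951000+0.939300))/(1+938/37701) = 4531/5000 ≈ 0.906200

1 1 1217/1250
2 2 951/1000
3 3 9393/10000
4 4 4531/5000
s(4y) = (1/(4531/5000) − 1)/(4) = 469/18124 ≈ 2.5877%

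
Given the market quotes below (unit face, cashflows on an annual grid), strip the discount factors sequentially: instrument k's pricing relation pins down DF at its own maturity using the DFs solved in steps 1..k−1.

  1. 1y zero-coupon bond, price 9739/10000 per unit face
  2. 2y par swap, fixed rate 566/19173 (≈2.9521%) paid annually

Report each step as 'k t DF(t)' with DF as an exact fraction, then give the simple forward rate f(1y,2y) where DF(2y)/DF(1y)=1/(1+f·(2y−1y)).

step 1 [1y] zero: DF = P = 9739/10000 ≈ 0.973900
step 2 [2y] swap r/1=566/19173: DF=(1 − 566/19173·(0.973900))/(1+566/19173) = 4717/5000 ≈ 0.943400

1 1 9739/10000
2 2 4717/5000
f(1y,2y) = ((9739/10000)/(4717/5000) − 1)/(1) = 305/9434 ≈ 3.2330%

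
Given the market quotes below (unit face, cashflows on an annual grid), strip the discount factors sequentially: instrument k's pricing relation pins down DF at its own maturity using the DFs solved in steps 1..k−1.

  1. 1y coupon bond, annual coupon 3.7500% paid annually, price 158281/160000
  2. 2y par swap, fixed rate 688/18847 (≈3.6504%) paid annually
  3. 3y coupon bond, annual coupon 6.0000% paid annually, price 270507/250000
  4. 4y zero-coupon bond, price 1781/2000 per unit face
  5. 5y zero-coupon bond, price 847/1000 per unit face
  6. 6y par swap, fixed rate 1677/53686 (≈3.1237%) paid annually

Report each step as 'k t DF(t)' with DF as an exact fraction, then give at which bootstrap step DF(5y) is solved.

1 1 1907/2000
2 2 582/625
3 3 9141/10000
4 4 1781/2000
5 5 847/1000
6 6 8323/10000
DF(5y) is solved at step 5

step 1 [1y] bond c/1=3/80: DF=(158281/160000 − 3/80·(0))/(1+3/80) = 1907/2000 ≈ 0.953500
step 2 [2y] swap r/1=688/18847: DF=(1 − 688/18847·(0.953500))/(1+688/18847) = 582/625 ≈ 0.931200
step 3 [3y] bond c/1=3/50: DF=(270507/250000 − 3/50·(0.953500+0.931200))/(1+3/50) = 9141/10000 ≈ 0.914100
step 4 [4y] zero: DF = P = 1781/2000 ≈ 0.890500
step 5 [5y] zero: DF = P = 847/1000 ≈ 0.847000
step 6 [6y] swap r/1=1677/53686: DF=(1 − 1677/53686·(0.953500+0.931200+0.914100+0.890500+0.847000))/(1+1677/53686) = 8323/10000 ≈ 0.832300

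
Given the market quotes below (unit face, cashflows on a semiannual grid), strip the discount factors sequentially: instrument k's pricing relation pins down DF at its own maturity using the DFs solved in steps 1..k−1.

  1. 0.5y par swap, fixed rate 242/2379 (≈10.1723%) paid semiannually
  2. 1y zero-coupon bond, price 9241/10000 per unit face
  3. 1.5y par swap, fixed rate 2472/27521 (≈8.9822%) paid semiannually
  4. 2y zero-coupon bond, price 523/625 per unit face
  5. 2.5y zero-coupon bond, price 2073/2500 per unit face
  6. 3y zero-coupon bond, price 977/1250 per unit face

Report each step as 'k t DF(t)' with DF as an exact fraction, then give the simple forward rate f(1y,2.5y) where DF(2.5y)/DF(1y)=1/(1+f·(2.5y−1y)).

step 1 [0.5y] swap r/2=121/2379: DF=(1 − 121/2379·(0))/(1+121/2379) = 2379/2500 ≈ 0.951600
step 2 [1y] zero: DF = P = 9241/10000 ≈ 0.924100
step 3 [1.5y] swap r/2=1236/27521: DF=(1 − 1236/27521·(0.951600+0.924100))/(1+1236/27521) = 2191/2500 ≈ 0.876400
step 4 [2y] zero: DF = P = 523/625 ≈ 0.836800
step 5 [2.5y] zero: DF = P = 2073/2500 ≈ 0.829200
step 6 [3y] zero: DF = P = 977/1250 ≈ 0.781600

1 1/2 2379/2500
2 1 9241/10000
3 3/2 2191/2500
4 2 523/625
5 5/2 2073/2500
6 3 977/1250
f(1y,2.5y) = ((9241/10000)/(2073/2500) − 1)/(3/2) = 949/12438 ≈ 7.6298%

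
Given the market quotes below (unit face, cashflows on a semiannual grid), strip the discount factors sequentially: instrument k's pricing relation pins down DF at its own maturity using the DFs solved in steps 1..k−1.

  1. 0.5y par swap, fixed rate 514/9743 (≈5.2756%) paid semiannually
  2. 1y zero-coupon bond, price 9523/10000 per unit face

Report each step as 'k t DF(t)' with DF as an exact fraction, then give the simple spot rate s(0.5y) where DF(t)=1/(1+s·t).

1 1/2 9743/10000
2 1 9523/10000
s(0.5y) = (1/(9743/10000) − 1)/(1/2) = 514/9743 ≈ 5.2756%

step 1 [0.5y] swap r/2=257/9743: DF=(1 − 257/9743·(0))/(1+257/9743) = 9743/10000 ≈ 0.974300
step 2 [1y] zero: DF = P = 9523/10000 ≈ 0.952300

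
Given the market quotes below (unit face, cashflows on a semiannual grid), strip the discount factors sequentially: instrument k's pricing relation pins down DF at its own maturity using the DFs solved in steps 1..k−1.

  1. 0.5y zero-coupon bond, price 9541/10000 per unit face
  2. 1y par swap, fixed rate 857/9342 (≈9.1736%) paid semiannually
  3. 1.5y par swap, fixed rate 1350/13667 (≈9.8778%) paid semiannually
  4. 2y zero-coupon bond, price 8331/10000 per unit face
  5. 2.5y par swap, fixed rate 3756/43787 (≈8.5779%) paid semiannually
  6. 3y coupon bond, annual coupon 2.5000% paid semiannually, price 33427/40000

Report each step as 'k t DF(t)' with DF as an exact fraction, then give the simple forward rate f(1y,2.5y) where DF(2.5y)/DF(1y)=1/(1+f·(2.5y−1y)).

step 1 [0.5y] zero: DF = P = 9541/10000 ≈ 0.954100
step 2 [1y] swap r/2=857/18684: DF=(1 − 857/18684·(0.954100))/(1+857/18684) = 9143/10000 ≈ 0.914300
step 3 [1.5y] swap r/2=675/13667: DF=(1 − 675/13667·(0.954100+0.914300))/(1+675/13667) = 173/200 ≈ 0.865000
step 4 [2y] zero: DF = P = 8331/10000 ≈ 0.833100
step 5 [2.5y] swap r/2=1878/43787: DF=(1 − 1878/43787·(0.954100+0.914300+0.865000+0.833100))/(1+1878/43787) = 4061/5000 ≈ 0.812200
step 6 [3y] bond c/2=1/80: DF=(33427/40000 − 1/80·(0.954100+0.914300+0.865000+0.833100+0.812200))/(1+1/80) = 7713/10000 ≈ 0.771300

1 1/2 9541/10000
2 1 9143/10000
3 3/2 173/200
4 2 8331/10000
5 5/2 4061/5000
6 3 7713/10000
f(1y,2.5y) = ((9143/10000)/(4061/5000) − 1)/(3/2) = 1021/12183 ≈ 8.3805%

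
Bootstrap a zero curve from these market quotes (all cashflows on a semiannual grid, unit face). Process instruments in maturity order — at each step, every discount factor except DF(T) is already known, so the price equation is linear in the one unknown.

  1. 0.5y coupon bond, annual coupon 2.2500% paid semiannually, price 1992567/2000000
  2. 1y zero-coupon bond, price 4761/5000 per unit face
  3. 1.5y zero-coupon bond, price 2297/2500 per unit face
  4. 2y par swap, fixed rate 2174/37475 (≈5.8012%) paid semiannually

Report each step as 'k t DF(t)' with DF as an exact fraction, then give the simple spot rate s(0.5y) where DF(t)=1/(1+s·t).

step 1 [0.5y] bond c/2=9/800: DF=(1992567/2000000 − 9/800·(0))/(1+9/800) = 2463/2500 ≈ 0.985200
step 2 [1y] zero: DF = P = 4761/5000 ≈ 0.952200
step 3 [1.5y] zero: DF = P = 2297/2500 ≈ 0.918800
step 4 [2y] swap r/2=1087/37475: DF=(1 − 1087/37475·(0.985200+0.952200+0.918800))/(1+1087/37475) = 8913/10000 ≈ 0.891300

1 1/2 2463/2500
2 1 4761/5000
3 3/2 2297/2500
4 2 8913/10000
s(0.5y) = (1/(2463/2500) − 1)/(1/2) = 74/2463 ≈ 3.0045%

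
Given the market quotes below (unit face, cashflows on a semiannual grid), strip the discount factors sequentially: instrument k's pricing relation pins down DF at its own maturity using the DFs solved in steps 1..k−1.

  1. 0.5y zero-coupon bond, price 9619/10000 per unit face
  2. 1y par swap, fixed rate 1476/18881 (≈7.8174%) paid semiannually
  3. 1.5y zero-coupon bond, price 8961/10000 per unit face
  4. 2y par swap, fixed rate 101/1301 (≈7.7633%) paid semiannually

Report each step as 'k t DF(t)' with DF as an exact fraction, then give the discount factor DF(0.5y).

step 1 [0.5y] zero: DF = P = 9619/10000 ≈ 0.961900
step 2 [1y] swap r/2=738/18881: DF=(1 − 738/18881·(0.961900))/(1+738/18881) = 4631/5000 ≈ 0.926200
step 3 [1.5y] zero: DF = P = 8961/10000 ≈ 0.896100
step 4 [2y] swap r/2=101/2602: DF=(1 − 101/2602·(0.961900+0.926200+0.896100))/(1+101/2602) = 4293/5000 ≈ 0.858600

1 1/2 9619/10000
2 1 4631/5000
3 3/2 8961/10000
4 2 4293/5000
DF(0.5y) = 9619/10000 ≈ 0.961900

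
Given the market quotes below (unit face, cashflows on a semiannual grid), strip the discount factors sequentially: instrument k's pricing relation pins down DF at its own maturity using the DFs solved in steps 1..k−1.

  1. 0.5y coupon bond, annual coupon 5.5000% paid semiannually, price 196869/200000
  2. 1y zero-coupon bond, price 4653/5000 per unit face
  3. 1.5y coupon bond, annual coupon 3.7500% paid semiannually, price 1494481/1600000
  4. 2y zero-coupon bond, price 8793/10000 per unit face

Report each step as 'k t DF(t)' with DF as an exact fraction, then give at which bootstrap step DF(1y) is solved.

step 1 [0.5y] bond c/2=11/400: DF=(196869/200000 − 11/400·(0))/(1+11/400) = 479/500 ≈ 0.958000
step 2 [1y] zero: DF = P = 4653/5000 ≈ 0.930600
step 3 [1.5y] bond c/2=3/160: DF=(1494481/1600000 − 3/160·(0.958000+0.930600))/(1+3/160) = 8821/10000 ≈ 0.882100
step 4 [2y] zero: DF = P = 8793/10000 ≈ 0.879300

1 1/2 479/500
2 1 4653/5000
3 3/2 8821/10000
4 2 8793/10000
DF(1y) is solved at step 2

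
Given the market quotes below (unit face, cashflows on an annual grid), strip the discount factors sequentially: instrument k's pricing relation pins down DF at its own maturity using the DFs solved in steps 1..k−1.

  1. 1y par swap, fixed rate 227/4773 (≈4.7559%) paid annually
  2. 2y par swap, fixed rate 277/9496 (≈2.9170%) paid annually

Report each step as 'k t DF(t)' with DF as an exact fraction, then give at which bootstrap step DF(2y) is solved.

step 1 [1y] swap r/1=227/4773: DF=(1 − 227/4773·(0))/(1+227/4773) = 4773/5000 ≈ 0.954600
step 2 [2y] swap r/1=277/9496: DF=(1 − 277/9496·(0.954600))/(1+277/9496) = 4723/5000 ≈ 0.944600

1 1 4773/5000
2 2 4723/5000
DF(2y) is solved at step 2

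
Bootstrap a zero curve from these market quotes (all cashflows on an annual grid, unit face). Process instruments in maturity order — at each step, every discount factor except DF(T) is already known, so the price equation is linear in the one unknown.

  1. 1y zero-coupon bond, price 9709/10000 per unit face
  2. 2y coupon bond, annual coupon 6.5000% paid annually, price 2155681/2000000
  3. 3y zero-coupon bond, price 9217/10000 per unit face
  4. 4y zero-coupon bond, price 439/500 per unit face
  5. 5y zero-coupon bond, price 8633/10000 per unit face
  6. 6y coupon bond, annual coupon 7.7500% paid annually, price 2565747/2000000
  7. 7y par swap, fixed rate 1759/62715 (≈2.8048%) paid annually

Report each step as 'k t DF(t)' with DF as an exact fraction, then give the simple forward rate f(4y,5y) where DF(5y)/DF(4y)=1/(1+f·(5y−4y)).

1 1 9709/10000
2 2 1191/1250
3 3 9217/10000
4 4 439/500
5 5 8633/10000
6 6 8607/10000
7 7 8241/10000
f(4y,5y) = ((439/500)/(8633/10000) − 1)/(1) = 147/8633 ≈ 1.7028%

step 1 [1y] zero: DF = P = 9709/10000 ≈ 0.970900
step 2 [2y] bond c/1=13/200: DF=(2155681/2000000 − 13/200·(0.970900))/(1+13/200) = 1191/1250 ≈ 0.952800
step 3 [3y] zero: DF = P = 9217/10000 ≈ 0.921700
step 4 [4y] zero: DF = P = 439/500 ≈ 0.878000
step 5 [5y] zero: DF = P = 8633/10000 ≈ 0.863300
step 6 [6y] bond c/1=31/400: DF=(2565747/2000000 − 31/400·(0.970900+0.952800+0.921700+0.878000+0.863300))/(1+31/400) = 8607/10000 ≈ 0.860700
step 7 [7y] swap r/1=1759/62715: DF=(1 − 1759/62715·(0.970900+0.952800+0.921700+0.878000+0.863300+0.860700))/(1+1759/62715) = 8241/10000 ≈ 0.824100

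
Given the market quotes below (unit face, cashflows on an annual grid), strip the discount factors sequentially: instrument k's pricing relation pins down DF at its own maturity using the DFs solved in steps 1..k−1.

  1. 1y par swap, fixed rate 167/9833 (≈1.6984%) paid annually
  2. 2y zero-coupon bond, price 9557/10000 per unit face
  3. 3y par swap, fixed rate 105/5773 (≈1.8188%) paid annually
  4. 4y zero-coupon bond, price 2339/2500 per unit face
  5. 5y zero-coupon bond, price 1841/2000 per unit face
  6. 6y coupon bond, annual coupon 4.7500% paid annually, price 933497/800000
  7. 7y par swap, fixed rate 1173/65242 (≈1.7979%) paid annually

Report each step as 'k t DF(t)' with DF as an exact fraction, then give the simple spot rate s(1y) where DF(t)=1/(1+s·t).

1 1 9833/10000
2 2 9557/10000
3 3 379/400
4 4 2339/2500
5 5 1841/2000
6 6 8989/10000
7 7 8827/10000
s(1y) = (1/(9833/10000) − 1)/(1) = 167/9833 ≈ 1.6984%

step 1 [1y] swap r/1=167/9833: DF=(1 − 167/9833·(0))/(1+167/9833) = 9833/10000 ≈ 0.983300
step 2 [2y] zero: DF = P = 9557/10000 ≈ 0.955700
step 3 [3y] swap r/1=105/5773: DF=(1 − 105/5773·(0.983300+0.955700))/(1+105/5773) = 379/400 ≈ 0.947500
step 4 [4y] zero: DF = P = 2339/2500 ≈ 0.935600
step 5 [5y] zero: DF = P = 1841/2000 ≈ 0.920500
step 6 [6y] bond c/1=19/400: DF=(933497/800000 − 19/400·(0.983300+0.955700+0.947500+0.935600+0.920500))/(1+19/400) = 8989/10000 ≈ 0.898900
step 7 [7y] swap r/1=1173/65242: DF=(1 − 1173/65242·(0.983300+0.955700+0.947500+0.935600+0.920500+0.898900))/(1+1173/65242) = 8827/10000 ≈ 0.882700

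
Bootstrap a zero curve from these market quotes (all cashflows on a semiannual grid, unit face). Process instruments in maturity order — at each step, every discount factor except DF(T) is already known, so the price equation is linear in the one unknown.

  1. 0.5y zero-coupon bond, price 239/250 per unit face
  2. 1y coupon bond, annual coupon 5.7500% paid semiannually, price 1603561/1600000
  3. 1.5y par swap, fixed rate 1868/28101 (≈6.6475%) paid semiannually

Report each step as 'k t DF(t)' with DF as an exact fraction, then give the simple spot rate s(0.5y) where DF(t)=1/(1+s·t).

1 1/2 239/250
2 1 379/400
3 3/2 4533/5000
s(0.5y) = (1/(239/250) − 1)/(1/2) = 22/239 ≈ 9.2050%

step 1 [0.5y] zero: DF = P = 239/250 ≈ 0.956000
step 2 [1y] bond c/2=23/800: DF=(1603561/1600000 − 23/800·(0.956000))/(1+23/800) = 379/400 ≈ 0.947500
step 3 [1.5y] swap r/2=934/28101: DF=(1 − 934/28101·(0.956000+0.947500))/(1+934/28101) = 4533/5000 ≈ 0.906600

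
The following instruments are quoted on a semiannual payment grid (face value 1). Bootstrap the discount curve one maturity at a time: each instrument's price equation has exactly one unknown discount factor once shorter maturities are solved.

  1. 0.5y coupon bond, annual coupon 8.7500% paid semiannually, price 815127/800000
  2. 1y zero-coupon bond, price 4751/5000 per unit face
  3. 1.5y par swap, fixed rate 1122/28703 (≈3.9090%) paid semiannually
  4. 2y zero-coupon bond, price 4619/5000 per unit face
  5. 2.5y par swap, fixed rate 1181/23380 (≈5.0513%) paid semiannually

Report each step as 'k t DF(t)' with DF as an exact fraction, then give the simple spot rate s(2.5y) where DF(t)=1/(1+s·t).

step 1 [0.5y] bond c/2=7/160: DF=(815127/800000 − 7/160·(0))/(1+7/160) = 4881/5000 ≈ 0.976200
step 2 [1y] zero: DF = P = 4751/5000 ≈ 0.950200
step 3 [1.5y] swap r/2=561/28703: DF=(1 − 561/28703·(0.976200+0.950200))/(1+561/28703) = 9439/10000 ≈ 0.943900
step 4 [2y] zero: DF = P = 4619/5000 ≈ 0.923800
step 5 [2.5y] swap r/2=1181/46760: DF=(1 − 1181/46760·(0.976200+0.950200+0.943900+0.923800))/(1+1181/46760) = 8819/10000 ≈ 0.881900

1 1/2 4881/5000
2 1 4751/5000
3 3/2 9439/10000
4 2 4619/5000
5 5/2 8819/10000
s(2.5y) = (1/(8819/10000) − 1)/(5/2) = 2362/44095 ≈ 5.3566%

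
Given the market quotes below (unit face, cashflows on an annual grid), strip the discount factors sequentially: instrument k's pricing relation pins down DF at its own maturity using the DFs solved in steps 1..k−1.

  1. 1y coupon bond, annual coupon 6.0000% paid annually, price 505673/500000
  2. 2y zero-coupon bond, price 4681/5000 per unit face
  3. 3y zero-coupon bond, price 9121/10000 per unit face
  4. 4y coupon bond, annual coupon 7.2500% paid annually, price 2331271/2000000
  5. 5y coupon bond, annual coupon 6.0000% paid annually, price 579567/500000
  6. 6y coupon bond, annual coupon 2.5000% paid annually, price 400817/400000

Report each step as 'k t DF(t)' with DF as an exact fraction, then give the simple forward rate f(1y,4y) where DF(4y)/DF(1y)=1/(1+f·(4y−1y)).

step 1 [1y] bond c/1=3/50: DF=(505673/500000 − 3/50·(0))/(1+3/50) = 9541/10000 ≈ 0.954100
step 2 [2y] zero: DF = P = 4681/5000 ≈ 0.936200
step 3 [3y] zero: DF = P = 9121/10000 ≈ 0.912100
step 4 [4y] bond c/1=29/400: DF=(2331271/2000000 − 29/400·(0.954100+0.936200+0.912100))/(1+29/400) = 4487/5000 ≈ 0.897400
step 5 [5y] bond c/1=3/50: DF=(579567/500000 − 3/50·(0.954100+0.936200+0.912100+0.897400))/(1+3/50) = 8841/10000 ≈ 0.884100
step 6 [6y] bond c/1=1/40: DF=(400817/400000 − 1/40·(0.954100+0.936200+0.912100+0.897400+0.884100))/(1+1/40) = 4329/5000 ≈ 0.865800

1 1 9541/10000
2 2 4681/5000
3 3 9121/10000
4 4 4487/5000
5 5 8841/10000
6 6 4329/5000
f(1y,4y) = ((9541/10000)/(4487/5000) − 1)/(3) = 27/1282 ≈ 2.1061%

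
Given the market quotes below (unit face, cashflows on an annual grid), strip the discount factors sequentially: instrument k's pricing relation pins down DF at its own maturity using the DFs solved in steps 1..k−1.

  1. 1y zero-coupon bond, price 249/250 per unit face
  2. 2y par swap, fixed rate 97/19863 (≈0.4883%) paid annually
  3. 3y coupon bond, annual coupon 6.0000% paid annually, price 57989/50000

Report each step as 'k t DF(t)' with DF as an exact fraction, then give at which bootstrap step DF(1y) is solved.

step 1 [1y] zero: DF = P = 249/250 ≈ 0.996000
step 2 [2y] swap r/1=97/19863: DF=(1 − 97/19863·(0.996000))/(1+97/19863) = 9903/10000 ≈ 0.990300
step 3 [3y] bond c/1=3/50: DF=(57989/50000 − 3/50·(0.996000+0.990300))/(1+3/50) = 9817/10000 ≈ 0.981700

1 1 249/250
2 2 9903/10000
3 3 9817/10000
DF(1y) is solved at step 1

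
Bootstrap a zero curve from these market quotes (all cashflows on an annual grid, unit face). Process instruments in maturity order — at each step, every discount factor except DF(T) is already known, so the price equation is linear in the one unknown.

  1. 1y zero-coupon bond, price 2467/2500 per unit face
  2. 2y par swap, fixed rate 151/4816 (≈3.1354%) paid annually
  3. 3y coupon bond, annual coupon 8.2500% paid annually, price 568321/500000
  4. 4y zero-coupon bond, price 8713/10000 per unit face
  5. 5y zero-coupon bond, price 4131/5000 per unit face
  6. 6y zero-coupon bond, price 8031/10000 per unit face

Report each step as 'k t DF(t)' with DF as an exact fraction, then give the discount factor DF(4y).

1 1 2467/2500
2 2 2349/2500
3 3 1129/1250
4 4 8713/10000
5 5 4131/5000
6 6 8031/10000
DF(4y) = 8713/10000 ≈ 0.871300

step 1 [1y] zero: DF = P = 2467/2500 ≈ 0.986800
step 2 [2y] swap r/1=151/4816: DF=(1 − 151/4816·(0.986800))/(1+151/4816) = 2349/2500 ≈ 0.939600
step 3 [3y] bond c/1=33/400: DF=(568321/500000 − 33/400·(0.986800+0.939600))/(1+33/400) = 1129/1250 ≈ 0.903200
step 4 [4y] zero: DF = P = 8713/10000 ≈ 0.871300
step 5 [5y] zero: DF = P = 4131/5000 ≈ 0.826200
step 6 [6y] zero: DF = P = 8031/10000 ≈ 0.803100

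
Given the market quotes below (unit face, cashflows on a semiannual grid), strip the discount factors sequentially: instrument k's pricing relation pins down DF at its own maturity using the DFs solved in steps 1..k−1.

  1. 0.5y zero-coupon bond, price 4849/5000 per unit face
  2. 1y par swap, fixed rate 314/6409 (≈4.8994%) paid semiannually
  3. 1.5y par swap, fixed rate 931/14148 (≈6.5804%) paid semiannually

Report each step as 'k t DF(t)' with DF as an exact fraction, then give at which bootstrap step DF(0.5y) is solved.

1 1/2 4849/5000
2 1 9529/10000
3 3/2 9069/10000
DF(0.5y) is solved at step 1

step 1 [0.5y] zero: DF = P = 4849/5000 ≈ 0.969800
step 2 [1y] swap r/2=157/6409: DF=(1 − 157/6409·(0.969800))/(1+157/6409) = 9529/10000 ≈ 0.952900
step 3 [1.5y] swap r/2=931/28296: DF=(1 − 931/28296·(0.969800+0.952900))/(1+931/28296) = 9069/10000 ≈ 0.906900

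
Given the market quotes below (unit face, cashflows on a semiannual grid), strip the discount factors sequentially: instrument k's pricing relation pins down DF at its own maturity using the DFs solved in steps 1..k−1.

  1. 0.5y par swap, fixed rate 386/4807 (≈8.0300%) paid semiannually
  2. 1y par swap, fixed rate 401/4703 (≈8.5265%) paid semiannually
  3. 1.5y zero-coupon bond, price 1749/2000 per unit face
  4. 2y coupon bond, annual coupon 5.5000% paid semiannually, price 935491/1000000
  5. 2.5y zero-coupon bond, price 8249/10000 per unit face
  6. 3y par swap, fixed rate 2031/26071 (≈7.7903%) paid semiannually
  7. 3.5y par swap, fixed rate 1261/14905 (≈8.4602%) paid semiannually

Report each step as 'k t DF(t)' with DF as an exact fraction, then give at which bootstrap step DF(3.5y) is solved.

step 1 [0.5y] swap r/2=193/4807: DF=(1 − 193/4807·(0))/(1+193/4807) = 4807/5000 ≈ 0.961400
step 2 [1y] swap r/2=401/9406: DF=(1 − 401/9406·(0.961400))/(1+401/9406) = 4599/5000 ≈ 0.919800
step 3 [1.5y] zero: DF = P = 1749/2000 ≈ 0.874500
step 4 [2y] bond c/2=11/400: DF=(935491/1000000 − 11/400·(0.961400+0.919800+0.874500))/(1+11/400) = 8367/10000 ≈ 0.836700
step 5 [2.5y] zero: DF = P = 8249/10000 ≈ 0.824900
step 6 [3y] swap r/2=2031/52142: DF=(1 − 2031/52142·(0.961400+0.919800+0.874500+0.836700+0.824900))/(1+2031/52142) = 7969/10000 ≈ 0.796900
step 7 [3.5y] swap r/2=1261/29810: DF=(1 − 1261/29810·(0.961400+0.919800+0.874500+0.836700+0.824900+0.796900))/(1+1261/29810) = 3739/5000 ≈ 0.747800

1 1/2 4807/5000
2 1 4599/5000
3 3/2 1749/2000
4 2 8367/10000
5 5/2 8249/10000
6 3 7969/10000
7 7/2 3739/5000
DF(3.5y) is solved at step 7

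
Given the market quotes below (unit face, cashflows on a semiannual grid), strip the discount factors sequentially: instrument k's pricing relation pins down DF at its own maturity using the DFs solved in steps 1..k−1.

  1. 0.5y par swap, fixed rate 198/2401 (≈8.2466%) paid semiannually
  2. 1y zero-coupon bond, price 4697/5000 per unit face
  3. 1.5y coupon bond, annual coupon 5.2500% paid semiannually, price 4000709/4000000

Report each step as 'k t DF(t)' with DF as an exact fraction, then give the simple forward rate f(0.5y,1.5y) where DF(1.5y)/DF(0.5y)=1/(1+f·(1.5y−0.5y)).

1 1/2 2401/2500
2 1 4697/5000
3 3/2 463/500
f(0.5y,1.5y) = ((2401/2500)/(463/500) − 1)/(1) = 86/2315 ≈ 3.7149%

step 1 [0.5y] swap r/2=99/2401: DF=(1 − 99/2401·(0))/(1+99/2401) = 2401/2500 ≈ 0.960400
step 2 [1y] zero: DF = P = 4697/5000 ≈ 0.939400
step 3 [1.5y] bond c/2=21/800: DF=(4000709/4000000 − 21/800·(0.960400+0.939400))/(1+21/800) = 463/500 ≈ 0.926000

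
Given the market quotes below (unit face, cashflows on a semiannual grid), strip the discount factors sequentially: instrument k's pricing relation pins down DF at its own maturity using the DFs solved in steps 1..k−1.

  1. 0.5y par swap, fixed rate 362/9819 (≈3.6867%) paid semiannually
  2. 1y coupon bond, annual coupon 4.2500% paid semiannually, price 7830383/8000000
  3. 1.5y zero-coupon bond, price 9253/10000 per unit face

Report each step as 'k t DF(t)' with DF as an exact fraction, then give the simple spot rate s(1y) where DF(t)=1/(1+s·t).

step 1 [0.5y] swap r/2=181/9819: DF=(1 − 181/9819·(0))/(1+181/9819) = 9819/10000 ≈ 0.981900
step 2 [1y] bond c/2=17/800: DF=(7830383/8000000 − 17/800·(0.981900))/(1+17/800) = 469/500 ≈ 0.938000
step 3 [1.5y] zero: DF = P = 9253/10000 ≈ 0.925300

1 1/2 9819/10000
2 1 469/500
3 3/2 9253/10000
s(1y) = (1/(469/500) − 1)/(1) = 31/469 ≈ 6.6098%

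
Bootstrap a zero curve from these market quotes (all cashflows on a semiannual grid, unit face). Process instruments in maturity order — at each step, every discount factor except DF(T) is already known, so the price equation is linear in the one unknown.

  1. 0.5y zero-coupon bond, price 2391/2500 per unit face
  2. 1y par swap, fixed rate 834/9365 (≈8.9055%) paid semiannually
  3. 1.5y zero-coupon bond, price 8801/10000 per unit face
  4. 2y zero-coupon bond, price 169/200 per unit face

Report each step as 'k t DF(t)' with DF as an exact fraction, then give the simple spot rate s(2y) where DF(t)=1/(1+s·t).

1 1/2 2391/2500
2 1 4583/5000
3 3/2 8801/10000
4 2 169/200
s(2y) = (1/(169/200) − 1)/(2) = 31/338 ≈ 9.1716%

step 1 [0.5y] zero: DF = P = 2391/2500 ≈ 0.956400
step 2 [1y] swap r/2=417/9365: DF=(1 − 417/9365·(0.956400))/(1+417/9365) = 4583/5000 ≈ 0.916600
step 3 [1.5y] zero: DF = P = 8801/10000 ≈ 0.880100
step 4 [2y] zero: DF = P = 169/200 ≈ 0.845000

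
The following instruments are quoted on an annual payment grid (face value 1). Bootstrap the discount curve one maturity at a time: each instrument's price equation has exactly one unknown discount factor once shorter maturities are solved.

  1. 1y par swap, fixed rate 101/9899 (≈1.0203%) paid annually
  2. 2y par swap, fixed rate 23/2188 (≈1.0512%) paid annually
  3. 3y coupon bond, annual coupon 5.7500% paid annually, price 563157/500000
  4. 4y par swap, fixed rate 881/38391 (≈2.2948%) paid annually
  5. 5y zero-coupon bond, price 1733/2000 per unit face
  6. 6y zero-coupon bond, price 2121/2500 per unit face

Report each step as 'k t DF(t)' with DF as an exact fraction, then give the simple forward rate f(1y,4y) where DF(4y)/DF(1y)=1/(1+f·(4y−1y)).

1 1 9899/10000
2 2 9793/10000
3 3 479/500
4 4 9119/10000
5 5 1733/2000
6 6 2121/2500
f(1y,4y) = ((9899/10000)/(9119/10000) − 1)/(3) = 260/9119 ≈ 2.8512%

step 1 [1y] swap r/1=101/9899: DF=(1 − 101/9899·(0))/(1+101/9899) = 9899/10000 ≈ 0.989900
step 2 [2y] swap r/1=23/2188: DF=(1 − 23/2188·(0.989900))/(1+23/2188) = 9793/10000 ≈ 0.979300
step 3 [3y] bond c/1=23/400: DF=(563157/500000 − 23/400·(0.989900+0.979300))/(1+23/400) = 479/500 ≈ 0.958000
step 4 [4y] swap r/1=881/38391: DF=(1 − 881/38391·(0.989900+0.979300+0.958000))/(1+881/38391) = 9119/10000 ≈ 0.911900
step 5 [5y] zero: DF = P = 1733/2000 ≈ 0.866500
step 6 [6y] zero: DF = P = 2121/2500 ≈ 0.848400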